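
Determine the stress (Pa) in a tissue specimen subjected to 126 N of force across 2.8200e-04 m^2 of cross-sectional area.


stress = F / A
stress = 126 / 2.8200e-04
stress = 446808.5106


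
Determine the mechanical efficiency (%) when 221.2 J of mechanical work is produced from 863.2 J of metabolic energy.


eta = (W_mech / E_meta) * 100
eta = (221.2 / 863.2) * 100
ratio = 0.2563
eta = 25.6256


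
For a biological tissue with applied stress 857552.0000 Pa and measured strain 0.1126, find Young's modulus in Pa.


E = stress / strain
E = 857552.0000 / 0.1126
E = 7.6159e+06


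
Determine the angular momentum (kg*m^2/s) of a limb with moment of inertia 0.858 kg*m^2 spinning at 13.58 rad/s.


L = I * omega
L = 0.858 * 13.58
L = 11.6516


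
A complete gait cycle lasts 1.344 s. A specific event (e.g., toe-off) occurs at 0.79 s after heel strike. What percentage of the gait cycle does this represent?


pct = (event_time / cycle_time) * 100
pct = (0.79 / 1.344) * 100
ratio = 0.5878
pct = 58.7798


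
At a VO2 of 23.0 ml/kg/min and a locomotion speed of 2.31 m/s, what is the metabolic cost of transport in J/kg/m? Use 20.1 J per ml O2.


Power per kg = VO2 * 20.1 / 60
Power per kg = 23.0 * 20.1 / 60 = 7.7050 W/kg
Cost = power_per_kg / speed
Cost = 7.7050 / 2.31
Cost = 3.3355


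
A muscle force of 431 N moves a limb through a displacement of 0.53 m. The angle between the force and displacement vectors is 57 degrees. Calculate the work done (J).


W = F * d * cos(theta)
theta = 57 deg = 0.9948 rad
cos(theta) = 0.5446
W = 431 * 0.53 * 0.5446
W = 124.4119


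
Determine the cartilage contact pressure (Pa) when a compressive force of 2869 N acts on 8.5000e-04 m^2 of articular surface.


P = F / A
P = 2869 / 8.5000e-04
P = 3.3753e+06


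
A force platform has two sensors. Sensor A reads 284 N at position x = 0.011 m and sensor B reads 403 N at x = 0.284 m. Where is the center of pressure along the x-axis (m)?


COP_x = (F1*x1 + F2*x2) / (F1 + F2)
COP_x = (284*0.011 + 403*0.284) / (284 + 403)
Numerator = 117.5760
Denominator = 687
COP_x = 0.1711


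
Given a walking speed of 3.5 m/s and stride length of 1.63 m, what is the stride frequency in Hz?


f = v / stride_length
f = 3.5 / 1.63
f = 2.1472


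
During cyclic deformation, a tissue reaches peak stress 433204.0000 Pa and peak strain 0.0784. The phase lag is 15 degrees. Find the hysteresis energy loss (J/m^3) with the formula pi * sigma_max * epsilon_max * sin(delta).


E_loss = pi * sigma_max * epsilon_max * sin(delta)
delta = 15 deg = 0.2618 rad
sin(delta) = 0.2588
E_loss = pi * 433204.0000 * 0.0784 * 0.2588
E_loss = 27615.6089


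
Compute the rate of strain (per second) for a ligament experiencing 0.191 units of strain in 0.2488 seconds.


strain_rate = delta_strain / delta_t
strain_rate = 0.191 / 0.2488
strain_rate = 0.7677


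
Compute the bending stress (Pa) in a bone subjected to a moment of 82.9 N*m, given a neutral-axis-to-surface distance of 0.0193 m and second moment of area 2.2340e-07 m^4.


sigma = M * c / I
sigma = 82.9 * 0.0193 / 2.2340e-07
M * c = 1.6000
sigma = 7.1619e+06


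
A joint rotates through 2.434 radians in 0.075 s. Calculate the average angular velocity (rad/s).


omega = delta_theta / delta_t
omega = 2.434 / 0.075
omega = 32.4533


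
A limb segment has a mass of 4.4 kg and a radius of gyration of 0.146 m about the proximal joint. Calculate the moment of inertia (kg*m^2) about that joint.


I = m * k^2
I = 4.4 * 0.146^2
k^2 = 0.0213
I = 0.0938


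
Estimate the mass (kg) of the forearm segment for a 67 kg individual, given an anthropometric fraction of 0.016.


m_segment = body_mass * fraction
m_segment = 67 * 0.016
m_segment = 1.0720


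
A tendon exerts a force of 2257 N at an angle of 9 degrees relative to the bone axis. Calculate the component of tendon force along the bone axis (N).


F_eff = F_tendon * cos(theta)
theta = 9 deg = 0.1571 rad
cos(theta) = 0.9877
F_eff = 2257 * 0.9877
F_eff = 2229.2126


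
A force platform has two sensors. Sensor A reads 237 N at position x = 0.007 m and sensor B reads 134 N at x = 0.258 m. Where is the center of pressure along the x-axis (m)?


COP_x = (F1*x1 + F2*x2) / (F1 + F2)
COP_x = (237*0.007 + 134*0.258) / (237 + 134)
Numerator = 36.2310
Denominator = 371
COP_x = 0.0977


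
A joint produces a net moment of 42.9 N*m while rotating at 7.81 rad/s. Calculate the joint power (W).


P = M * omega
P = 42.9 * 7.81
P = 335.0490


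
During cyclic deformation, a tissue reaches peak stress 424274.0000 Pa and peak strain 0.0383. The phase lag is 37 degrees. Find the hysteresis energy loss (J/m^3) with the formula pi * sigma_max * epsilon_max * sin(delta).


E_loss = pi * sigma_max * epsilon_max * sin(delta)
delta = 37 deg = 0.6458 rad
sin(delta) = 0.6018
E_loss = pi * 424274.0000 * 0.0383 * 0.6018
E_loss = 30722.6087


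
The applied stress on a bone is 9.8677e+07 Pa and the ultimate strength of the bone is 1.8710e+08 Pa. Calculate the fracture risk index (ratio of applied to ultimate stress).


FRI = applied / ultimate
FRI = 9.8677e+07 / 1.8710e+08
FRI = 0.5274


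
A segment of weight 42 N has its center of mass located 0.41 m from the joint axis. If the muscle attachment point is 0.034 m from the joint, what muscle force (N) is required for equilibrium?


F_muscle = W * d_load / d_muscle
F_muscle = 42 * 0.41 / 0.034
Numerator = 17.2200
F_muscle = 506.4706


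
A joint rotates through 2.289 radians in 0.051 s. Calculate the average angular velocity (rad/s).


omega = delta_theta / delta_t
omega = 2.289 / 0.051
omega = 44.8824


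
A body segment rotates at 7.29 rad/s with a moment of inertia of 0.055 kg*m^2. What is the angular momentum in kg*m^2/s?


L = I * omega
L = 0.055 * 7.29
L = 0.4010


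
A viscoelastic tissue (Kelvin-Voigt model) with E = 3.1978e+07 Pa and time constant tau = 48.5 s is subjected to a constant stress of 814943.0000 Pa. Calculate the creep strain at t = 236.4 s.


epsilon(t) = (sigma/E) * (1 - exp(-t/tau))
sigma/E = 814943.0000 / 3.1978e+07 = 0.0255
exp(-t/tau) = exp(-236.4 / 48.5) = 0.0076
epsilon = 0.0255 * (1 - 0.0076)
epsilon = 0.0253


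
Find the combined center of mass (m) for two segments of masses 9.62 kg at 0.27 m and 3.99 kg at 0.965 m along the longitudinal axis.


COM = (m1*x1 + m2*x2) / (m1 + m2)
COM = (9.62*0.27 + 3.99*0.965) / (9.62 + 3.99)
Numerator = 6.4478
Denominator = 13.6100
COM = 0.4738


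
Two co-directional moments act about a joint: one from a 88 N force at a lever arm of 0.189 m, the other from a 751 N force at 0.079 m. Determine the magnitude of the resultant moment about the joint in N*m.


M = F1 * d1 + F2 * d2
M = 88 * 0.189 + 751 * 0.079
M = 16.6320 + 59.3290
M = 75.9610


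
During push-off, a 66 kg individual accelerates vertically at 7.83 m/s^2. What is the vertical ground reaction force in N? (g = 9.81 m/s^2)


GRF = m * (g + a)
GRF = 66 * (9.81 + 7.83)
GRF = 66 * 17.6400
GRF = 1164.2400


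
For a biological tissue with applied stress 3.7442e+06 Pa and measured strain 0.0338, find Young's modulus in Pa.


E = stress / strain
E = 3.7442e+06 / 0.0338
E = 1.1078e+08


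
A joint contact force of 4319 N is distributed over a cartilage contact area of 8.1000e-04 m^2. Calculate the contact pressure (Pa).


P = F / A
P = 4319 / 8.1000e-04
P = 5.3321e+06


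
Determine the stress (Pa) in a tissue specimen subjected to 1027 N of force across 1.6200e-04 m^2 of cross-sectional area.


stress = F / A
stress = 1027 / 1.6200e-04
stress = 6.3395e+06


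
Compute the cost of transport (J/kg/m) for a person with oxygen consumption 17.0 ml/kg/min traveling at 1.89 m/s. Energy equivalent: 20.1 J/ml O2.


Power per kg = VO2 * 20.1 / 60
Power per kg = 17.0 * 20.1 / 60 = 5.6950 W/kg
Cost = power_per_kg / speed
Cost = 5.6950 / 1.89
Cost = 3.0132


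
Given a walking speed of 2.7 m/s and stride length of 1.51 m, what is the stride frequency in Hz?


f = v / stride_length
f = 2.7 / 1.51
f = 1.7881


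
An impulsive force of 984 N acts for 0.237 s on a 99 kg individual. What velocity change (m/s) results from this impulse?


J = F * dt = 984 * 0.237 = 233.2080 N*s
delta_v = J / m
delta_v = 233.2080 / 99
delta_v = 2.3556


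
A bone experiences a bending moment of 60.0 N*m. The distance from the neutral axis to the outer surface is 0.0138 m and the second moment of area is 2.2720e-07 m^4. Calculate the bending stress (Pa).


sigma = M * c / I
sigma = 60.0 * 0.0138 / 2.2720e-07
M * c = 0.8280
sigma = 3.6444e+06


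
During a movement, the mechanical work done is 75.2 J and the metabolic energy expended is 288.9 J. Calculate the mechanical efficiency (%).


eta = (W_mech / E_meta) * 100
eta = (75.2 / 288.9) * 100
ratio = 0.2603
eta = 26.0298


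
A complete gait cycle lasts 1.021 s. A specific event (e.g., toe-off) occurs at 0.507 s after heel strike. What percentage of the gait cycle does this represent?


pct = (event_time / cycle_time) * 100
pct = (0.507 / 1.021) * 100
ratio = 0.4966
pct = 49.6572


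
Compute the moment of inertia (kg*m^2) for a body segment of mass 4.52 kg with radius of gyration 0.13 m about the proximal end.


I = m * k^2
I = 4.52 * 0.13^2
k^2 = 0.0169
I = 0.0764


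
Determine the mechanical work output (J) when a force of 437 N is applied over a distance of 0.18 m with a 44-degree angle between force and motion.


W = F * d * cos(theta)
theta = 44 deg = 0.7679 rad
cos(theta) = 0.7193
W = 437 * 0.18 * 0.7193
W = 56.5833


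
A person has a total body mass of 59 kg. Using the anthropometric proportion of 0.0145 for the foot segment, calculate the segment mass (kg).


m_segment = body_mass * fraction
m_segment = 59 * 0.0145
m_segment = 0.8555


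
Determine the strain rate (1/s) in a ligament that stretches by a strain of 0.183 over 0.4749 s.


strain_rate = delta_strain / delta_t
strain_rate = 0.183 / 0.4749
strain_rate = 0.3853


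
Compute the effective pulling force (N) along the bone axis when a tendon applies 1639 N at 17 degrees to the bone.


F_eff = F_tendon * cos(theta)
theta = 17 deg = 0.2967 rad
cos(theta) = 0.9563
F_eff = 1639 * 0.9563
F_eff = 1567.3835


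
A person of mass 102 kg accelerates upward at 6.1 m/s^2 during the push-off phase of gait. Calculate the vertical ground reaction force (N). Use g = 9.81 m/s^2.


GRF = m * (g + a)
GRF = 102 * (9.81 + 6.1)
GRF = 102 * 15.9100
GRF = 1622.8200


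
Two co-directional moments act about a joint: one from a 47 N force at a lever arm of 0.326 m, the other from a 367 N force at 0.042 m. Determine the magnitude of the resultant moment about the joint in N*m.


M = F1 * d1 + F2 * d2
M = 47 * 0.326 + 367 * 0.042
M = 15.3220 + 15.4140
M = 30.7360


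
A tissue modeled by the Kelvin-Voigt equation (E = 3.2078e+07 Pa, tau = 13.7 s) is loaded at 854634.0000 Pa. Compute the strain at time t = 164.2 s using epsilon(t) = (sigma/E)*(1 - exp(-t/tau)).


epsilon(t) = (sigma/E) * (1 - exp(-t/tau))
sigma/E = 854634.0000 / 3.2078e+07 = 0.0266
exp(-t/tau) = exp(-164.2 / 13.7) = 6.2346e-06
epsilon = 0.0266 * (1 - 6.2346e-06)
epsilon = 0.0266


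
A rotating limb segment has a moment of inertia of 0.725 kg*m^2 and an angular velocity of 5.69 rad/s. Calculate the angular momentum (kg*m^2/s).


L = I * omega
L = 0.725 * 5.69
L = 4.1253


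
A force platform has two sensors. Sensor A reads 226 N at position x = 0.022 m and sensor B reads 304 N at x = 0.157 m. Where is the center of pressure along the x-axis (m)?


COP_x = (F1*x1 + F2*x2) / (F1 + F2)
COP_x = (226*0.022 + 304*0.157) / (226 + 304)
Numerator = 52.7000
Denominator = 530
COP_x = 0.0994


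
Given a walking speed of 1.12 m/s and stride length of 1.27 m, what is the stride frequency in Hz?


f = v / stride_length
f = 1.12 / 1.27
f = 0.8819


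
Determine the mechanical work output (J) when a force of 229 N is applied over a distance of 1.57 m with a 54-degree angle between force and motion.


W = F * d * cos(theta)
theta = 54 deg = 0.9425 rad
cos(theta) = 0.5878
W = 229 * 1.57 * 0.5878
W = 211.3264


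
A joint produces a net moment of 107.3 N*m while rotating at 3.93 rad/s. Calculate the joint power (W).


P = M * omega
P = 107.3 * 3.93
P = 421.6890


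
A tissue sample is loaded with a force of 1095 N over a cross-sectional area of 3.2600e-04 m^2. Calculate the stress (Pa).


stress = F / A
stress = 1095 / 3.2600e-04
stress = 3.3589e+06


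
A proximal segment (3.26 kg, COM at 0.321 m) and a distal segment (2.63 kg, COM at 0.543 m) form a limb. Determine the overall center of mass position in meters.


COM = (m1*x1 + m2*x2) / (m1 + m2)
COM = (3.26*0.321 + 2.63*0.543) / (3.26 + 2.63)
Numerator = 2.4745
Denominator = 5.8900
COM = 0.4201


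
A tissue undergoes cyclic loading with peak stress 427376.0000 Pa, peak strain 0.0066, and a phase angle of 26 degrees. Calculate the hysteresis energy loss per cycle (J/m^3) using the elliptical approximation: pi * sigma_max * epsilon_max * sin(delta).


E_loss = pi * sigma_max * epsilon_max * sin(delta)
delta = 26 deg = 0.4538 rad
sin(delta) = 0.4384
E_loss = pi * 427376.0000 * 0.0066 * 0.4384
E_loss = 3884.5964


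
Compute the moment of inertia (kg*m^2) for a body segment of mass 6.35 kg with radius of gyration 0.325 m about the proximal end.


I = m * k^2
I = 6.35 * 0.325^2
k^2 = 0.1056
I = 0.6707


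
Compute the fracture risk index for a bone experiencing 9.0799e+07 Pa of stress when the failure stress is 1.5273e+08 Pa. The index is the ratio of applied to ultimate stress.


FRI = applied / ultimate
FRI = 9.0799e+07 / 1.5273e+08
FRI = 0.5945


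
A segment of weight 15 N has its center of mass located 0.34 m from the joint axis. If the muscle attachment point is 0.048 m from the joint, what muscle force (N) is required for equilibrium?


F_muscle = W * d_load / d_muscle
F_muscle = 15 * 0.34 / 0.048
Numerator = 5.1000
F_muscle = 106.2500


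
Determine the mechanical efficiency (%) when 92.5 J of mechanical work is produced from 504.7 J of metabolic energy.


eta = (W_mech / E_meta) * 100
eta = (92.5 / 504.7) * 100
ratio = 0.1833
eta = 18.3277


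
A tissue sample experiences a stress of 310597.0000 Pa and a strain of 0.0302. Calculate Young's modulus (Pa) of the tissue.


E = stress / strain
E = 310597.0000 / 0.0302
E = 1.0285e+07


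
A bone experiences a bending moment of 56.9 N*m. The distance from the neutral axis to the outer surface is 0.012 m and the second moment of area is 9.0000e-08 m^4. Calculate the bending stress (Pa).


sigma = M * c / I
sigma = 56.9 * 0.012 / 9.0000e-08
M * c = 0.6828
sigma = 7.5867e+06


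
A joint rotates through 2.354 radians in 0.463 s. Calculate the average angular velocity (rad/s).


omega = delta_theta / delta_t
omega = 2.354 / 0.463
omega = 5.0842


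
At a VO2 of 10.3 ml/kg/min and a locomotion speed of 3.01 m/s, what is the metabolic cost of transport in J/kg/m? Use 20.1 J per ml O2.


Power per kg = VO2 * 20.1 / 60
Power per kg = 10.3 * 20.1 / 60 = 3.4505 W/kg
Cost = power_per_kg / speed
Cost = 3.4505 / 3.01
Cost = 1.1463


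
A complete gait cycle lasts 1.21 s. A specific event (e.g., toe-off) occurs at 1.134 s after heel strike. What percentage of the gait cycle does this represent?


pct = (event_time / cycle_time) * 100
pct = (1.134 / 1.21) * 100
ratio = 0.9372
pct = 93.7190


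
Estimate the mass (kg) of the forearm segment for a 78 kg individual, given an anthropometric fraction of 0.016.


m_segment = body_mass * fraction
m_segment = 78 * 0.016
m_segment = 1.2480


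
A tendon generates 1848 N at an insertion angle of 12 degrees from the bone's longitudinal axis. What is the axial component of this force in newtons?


F_eff = F_tendon * cos(theta)
theta = 12 deg = 0.2094 rad
cos(theta) = 0.9781
F_eff = 1848 * 0.9781
F_eff = 1807.6168


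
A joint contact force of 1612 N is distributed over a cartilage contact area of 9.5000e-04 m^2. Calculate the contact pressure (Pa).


P = F / A
P = 1612 / 9.5000e-04
P = 1.6968e+06


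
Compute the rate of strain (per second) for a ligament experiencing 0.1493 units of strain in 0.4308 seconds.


strain_rate = delta_strain / delta_t
strain_rate = 0.1493 / 0.4308
strain_rate = 0.3466


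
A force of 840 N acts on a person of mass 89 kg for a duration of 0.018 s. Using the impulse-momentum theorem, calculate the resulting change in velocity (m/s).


J = F * dt = 840 * 0.018 = 15.1200 N*s
delta_v = J / m
delta_v = 15.1200 / 89
delta_v = 0.1699


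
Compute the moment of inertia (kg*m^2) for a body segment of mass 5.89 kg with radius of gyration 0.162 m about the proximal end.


I = m * k^2
I = 5.89 * 0.162^2
k^2 = 0.0262
I = 0.1546


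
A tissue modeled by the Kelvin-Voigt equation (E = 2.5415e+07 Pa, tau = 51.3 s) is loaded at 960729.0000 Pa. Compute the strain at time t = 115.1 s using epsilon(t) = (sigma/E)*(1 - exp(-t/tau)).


epsilon(t) = (sigma/E) * (1 - exp(-t/tau))
sigma/E = 960729.0000 / 2.5415e+07 = 0.0378
exp(-t/tau) = exp(-115.1 / 51.3) = 0.1061
epsilon = 0.0378 * (1 - 0.1061)
epsilon = 0.0338


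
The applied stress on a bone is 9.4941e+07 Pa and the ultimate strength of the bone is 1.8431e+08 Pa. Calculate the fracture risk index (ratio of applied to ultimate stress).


FRI = applied / ultimate
FRI = 9.4941e+07 / 1.8431e+08
FRI = 0.5151


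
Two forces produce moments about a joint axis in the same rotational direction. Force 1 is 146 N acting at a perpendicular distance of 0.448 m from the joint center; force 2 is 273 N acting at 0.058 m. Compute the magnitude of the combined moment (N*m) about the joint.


M = F1 * d1 + F2 * d2
M = 146 * 0.448 + 273 * 0.058
M = 65.4080 + 15.8340
M = 81.2420


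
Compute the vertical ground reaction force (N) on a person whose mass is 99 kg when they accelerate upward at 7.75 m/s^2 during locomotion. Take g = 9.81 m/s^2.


GRF = m * (g + a)
GRF = 99 * (9.81 + 7.75)
GRF = 99 * 17.5600
GRF = 1738.4400


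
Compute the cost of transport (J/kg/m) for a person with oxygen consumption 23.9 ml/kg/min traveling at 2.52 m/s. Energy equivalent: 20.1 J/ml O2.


Power per kg = VO2 * 20.1 / 60
Power per kg = 23.9 * 20.1 / 60 = 8.0065 W/kg
Cost = power_per_kg / speed
Cost = 8.0065 / 2.52
Cost = 3.1772


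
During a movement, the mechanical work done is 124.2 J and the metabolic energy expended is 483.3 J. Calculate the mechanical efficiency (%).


eta = (W_mech / E_meta) * 100
eta = (124.2 / 483.3) * 100
ratio = 0.2570
eta = 25.6983


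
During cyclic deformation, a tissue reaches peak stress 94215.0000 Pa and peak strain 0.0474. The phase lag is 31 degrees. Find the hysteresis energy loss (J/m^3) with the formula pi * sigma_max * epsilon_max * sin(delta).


E_loss = pi * sigma_max * epsilon_max * sin(delta)
delta = 31 deg = 0.5411 rad
sin(delta) = 0.5150
E_loss = pi * 94215.0000 * 0.0474 * 0.5150
E_loss = 7225.8277


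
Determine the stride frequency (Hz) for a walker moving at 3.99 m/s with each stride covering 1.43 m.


f = v / stride_length
f = 3.99 / 1.43
f = 2.7902


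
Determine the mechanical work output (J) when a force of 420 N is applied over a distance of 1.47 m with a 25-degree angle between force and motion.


W = F * d * cos(theta)
theta = 25 deg = 0.4363 rad
cos(theta) = 0.9063
W = 420 * 1.47 * 0.9063
W = 559.5544


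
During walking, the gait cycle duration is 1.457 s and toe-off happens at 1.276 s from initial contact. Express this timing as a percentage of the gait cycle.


pct = (event_time / cycle_time) * 100
pct = (1.276 / 1.457) * 100
ratio = 0.8758
pct = 87.5772


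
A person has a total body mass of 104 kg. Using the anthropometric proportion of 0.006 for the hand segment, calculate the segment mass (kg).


m_segment = body_mass * fraction
m_segment = 104 * 0.006
m_segment = 0.6240


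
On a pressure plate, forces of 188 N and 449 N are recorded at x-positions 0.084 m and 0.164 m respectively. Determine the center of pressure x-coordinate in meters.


COP_x = (F1*x1 + F2*x2) / (F1 + F2)
COP_x = (188*0.084 + 449*0.164) / (188 + 449)
Numerator = 89.4280
Denominator = 637
COP_x = 0.1404


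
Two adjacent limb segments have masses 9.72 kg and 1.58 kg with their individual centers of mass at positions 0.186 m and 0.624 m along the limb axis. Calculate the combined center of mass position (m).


COM = (m1*x1 + m2*x2) / (m1 + m2)
COM = (9.72*0.186 + 1.58*0.624) / (9.72 + 1.58)
Numerator = 2.7938
Denominator = 11.3000
COM = 0.2472


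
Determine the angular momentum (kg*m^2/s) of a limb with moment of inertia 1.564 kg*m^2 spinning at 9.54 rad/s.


L = I * omega
L = 1.564 * 9.54
L = 14.9206


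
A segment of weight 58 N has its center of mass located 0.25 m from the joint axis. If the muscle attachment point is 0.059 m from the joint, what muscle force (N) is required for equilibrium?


F_muscle = W * d_load / d_muscle
F_muscle = 58 * 0.25 / 0.059
Numerator = 14.5000
F_muscle = 245.7627


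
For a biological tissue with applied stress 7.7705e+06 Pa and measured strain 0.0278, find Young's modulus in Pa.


E = stress / strain
E = 7.7705e+06 / 0.0278
E = 2.7951e+08


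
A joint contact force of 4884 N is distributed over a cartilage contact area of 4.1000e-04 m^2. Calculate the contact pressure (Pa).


P = F / A
P = 4884 / 4.1000e-04
P = 1.1912e+07


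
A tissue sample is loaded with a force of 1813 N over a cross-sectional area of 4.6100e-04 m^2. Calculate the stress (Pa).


stress = F / A
stress = 1813 / 4.6100e-04
stress = 3.9328e+06


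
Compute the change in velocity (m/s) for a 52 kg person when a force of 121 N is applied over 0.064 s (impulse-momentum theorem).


J = F * dt = 121 * 0.064 = 7.7440 N*s
delta_v = J / m
delta_v = 7.7440 / 52
delta_v = 0.1489


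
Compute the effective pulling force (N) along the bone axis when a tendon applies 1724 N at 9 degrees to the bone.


F_eff = F_tendon * cos(theta)
theta = 9 deg = 0.1571 rad
cos(theta) = 0.9877
F_eff = 1724 * 0.9877
F_eff = 1702.7747


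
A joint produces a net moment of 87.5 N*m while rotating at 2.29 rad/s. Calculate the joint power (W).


P = M * omega
P = 87.5 * 2.29
P = 200.3750


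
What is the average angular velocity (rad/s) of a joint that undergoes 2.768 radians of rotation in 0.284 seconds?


omega = delta_theta / delta_t
omega = 2.768 / 0.284
omega = 9.7465


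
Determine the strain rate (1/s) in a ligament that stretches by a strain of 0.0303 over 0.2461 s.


strain_rate = delta_strain / delta_t
strain_rate = 0.0303 / 0.2461
strain_rate = 0.1231


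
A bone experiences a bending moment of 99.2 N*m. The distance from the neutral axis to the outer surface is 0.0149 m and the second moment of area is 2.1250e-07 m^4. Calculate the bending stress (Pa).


sigma = M * c / I
sigma = 99.2 * 0.0149 / 2.1250e-07
M * c = 1.4781
sigma = 6.9557e+06


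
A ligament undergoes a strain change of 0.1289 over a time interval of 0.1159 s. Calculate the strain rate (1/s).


strain_rate = delta_strain / delta_t
strain_rate = 0.1289 / 0.1159
strain_rate = 1.1122


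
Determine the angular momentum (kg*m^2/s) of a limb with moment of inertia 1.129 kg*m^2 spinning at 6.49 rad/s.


L = I * omega
L = 1.129 * 6.49
L = 7.3272


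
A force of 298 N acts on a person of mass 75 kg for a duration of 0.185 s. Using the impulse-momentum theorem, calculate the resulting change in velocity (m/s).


J = F * dt = 298 * 0.185 = 55.1300 N*s
delta_v = J / m
delta_v = 55.1300 / 75
delta_v = 0.7351


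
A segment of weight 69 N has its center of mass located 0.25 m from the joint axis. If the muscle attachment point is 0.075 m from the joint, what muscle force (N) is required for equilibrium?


F_muscle = W * d_load / d_muscle
F_muscle = 69 * 0.25 / 0.075
Numerator = 17.2500
F_muscle = 230.0000


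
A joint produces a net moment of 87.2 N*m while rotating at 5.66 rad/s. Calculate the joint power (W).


P = M * omega
P = 87.2 * 5.66
P = 493.5520


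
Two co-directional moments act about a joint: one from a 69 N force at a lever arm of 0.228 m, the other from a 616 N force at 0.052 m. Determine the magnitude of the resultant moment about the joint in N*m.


M = F1 * d1 + F2 * d2
M = 69 * 0.228 + 616 * 0.052
M = 15.7320 + 32.0320
M = 47.7640


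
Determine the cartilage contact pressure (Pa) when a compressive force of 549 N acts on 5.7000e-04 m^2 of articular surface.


P = F / A
P = 549 / 5.7000e-04
P = 963157.8947


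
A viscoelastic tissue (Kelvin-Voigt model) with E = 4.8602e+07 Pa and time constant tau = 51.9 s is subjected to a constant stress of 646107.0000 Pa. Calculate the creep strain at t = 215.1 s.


epsilon(t) = (sigma/E) * (1 - exp(-t/tau))
sigma/E = 646107.0000 / 4.8602e+07 = 0.0133
exp(-t/tau) = exp(-215.1 / 51.9) = 0.0159
epsilon = 0.0133 * (1 - 0.0159)
epsilon = 0.0131


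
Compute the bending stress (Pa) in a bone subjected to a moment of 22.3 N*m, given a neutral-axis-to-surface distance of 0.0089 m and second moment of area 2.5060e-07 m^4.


sigma = M * c / I
sigma = 22.3 * 0.0089 / 2.5060e-07
M * c = 0.1985
sigma = 791979.2498


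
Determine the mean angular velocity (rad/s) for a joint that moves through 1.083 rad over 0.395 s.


omega = delta_theta / delta_t
omega = 1.083 / 0.395
omega = 2.7418


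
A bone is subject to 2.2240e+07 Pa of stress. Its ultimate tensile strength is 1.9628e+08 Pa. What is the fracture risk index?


FRI = applied / ultimate
FRI = 2.2240e+07 / 1.9628e+08
FRI = 0.1133


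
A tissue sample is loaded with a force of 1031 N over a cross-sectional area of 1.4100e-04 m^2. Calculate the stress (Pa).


stress = F / A
stress = 1031 / 1.4100e-04
stress = 7.3121e+06


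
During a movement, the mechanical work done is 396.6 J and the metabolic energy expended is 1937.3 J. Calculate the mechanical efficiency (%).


eta = (W_mech / E_meta) * 100
eta = (396.6 / 1937.3) * 100
ratio = 0.2047
eta = 20.4718


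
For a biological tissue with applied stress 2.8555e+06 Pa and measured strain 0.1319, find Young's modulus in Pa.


E = stress / strain
E = 2.8555e+06 / 0.1319
E = 2.1649e+07


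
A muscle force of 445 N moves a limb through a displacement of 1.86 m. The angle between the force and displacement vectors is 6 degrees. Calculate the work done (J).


W = F * d * cos(theta)
theta = 6 deg = 0.1047 rad
cos(theta) = 0.9945
W = 445 * 1.86 * 0.9945
W = 823.1658


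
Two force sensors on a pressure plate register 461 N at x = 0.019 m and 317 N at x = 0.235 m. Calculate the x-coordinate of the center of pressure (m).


COP_x = (F1*x1 + F2*x2) / (F1 + F2)
COP_x = (461*0.019 + 317*0.235) / (461 + 317)
Numerator = 83.2540
Denominator = 778
COP_x = 0.1070


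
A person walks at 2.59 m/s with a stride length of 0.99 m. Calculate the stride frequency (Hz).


f = v / stride_length
f = 2.59 / 0.99
f = 2.6162


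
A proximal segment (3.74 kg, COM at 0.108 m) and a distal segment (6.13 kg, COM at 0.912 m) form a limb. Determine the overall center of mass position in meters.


COM = (m1*x1 + m2*x2) / (m1 + m2)
COM = (3.74*0.108 + 6.13*0.912) / (3.74 + 6.13)
Numerator = 5.9945
Denominator = 9.8700
COM = 0.6073


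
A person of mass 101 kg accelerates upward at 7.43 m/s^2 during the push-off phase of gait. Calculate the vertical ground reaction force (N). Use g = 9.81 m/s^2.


GRF = m * (g + a)
GRF = 101 * (9.81 + 7.43)
GRF = 101 * 17.2400
GRF = 1741.2400


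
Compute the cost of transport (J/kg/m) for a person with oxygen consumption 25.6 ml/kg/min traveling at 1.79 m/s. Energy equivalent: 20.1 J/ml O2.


Power per kg = VO2 * 20.1 / 60
Power per kg = 25.6 * 20.1 / 60 = 8.5760 W/kg
Cost = power_per_kg / speed
Cost = 8.5760 / 1.79
Cost = 4.7911


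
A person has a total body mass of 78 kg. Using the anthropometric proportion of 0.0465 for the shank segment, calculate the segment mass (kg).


m_segment = body_mass * fraction
m_segment = 78 * 0.0465
m_segment = 3.6270


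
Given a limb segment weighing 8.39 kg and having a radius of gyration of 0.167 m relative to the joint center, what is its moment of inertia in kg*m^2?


I = m * k^2
I = 8.39 * 0.167^2
k^2 = 0.0279
I = 0.2340


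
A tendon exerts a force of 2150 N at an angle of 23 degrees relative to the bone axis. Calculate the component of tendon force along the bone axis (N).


F_eff = F_tendon * cos(theta)
theta = 23 deg = 0.4014 rad
cos(theta) = 0.9205
F_eff = 2150 * 0.9205
F_eff = 1979.0854


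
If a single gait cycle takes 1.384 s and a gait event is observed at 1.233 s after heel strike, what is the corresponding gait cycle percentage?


pct = (event_time / cycle_time) * 100
pct = (1.233 / 1.384) * 100
ratio = 0.8909
pct = 89.0896


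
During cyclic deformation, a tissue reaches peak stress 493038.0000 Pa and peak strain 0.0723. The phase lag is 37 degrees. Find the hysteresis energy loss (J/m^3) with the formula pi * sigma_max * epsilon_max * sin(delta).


E_loss = pi * sigma_max * epsilon_max * sin(delta)
delta = 37 deg = 0.6458 rad
sin(delta) = 0.6018
E_loss = pi * 493038.0000 * 0.0723 * 0.6018
E_loss = 67395.6068


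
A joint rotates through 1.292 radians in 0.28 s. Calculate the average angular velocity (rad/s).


omega = delta_theta / delta_t
omega = 1.292 / 0.28
omega = 4.6143


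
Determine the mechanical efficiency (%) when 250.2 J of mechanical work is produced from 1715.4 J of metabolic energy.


eta = (W_mech / E_meta) * 100
eta = (250.2 / 1715.4) * 100
ratio = 0.1459
eta = 14.5855


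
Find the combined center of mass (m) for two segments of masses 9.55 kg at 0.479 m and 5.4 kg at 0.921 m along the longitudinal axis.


COM = (m1*x1 + m2*x2) / (m1 + m2)
COM = (9.55*0.479 + 5.4*0.921) / (9.55 + 5.4)
Numerator = 9.5479
Denominator = 14.9500
COM = 0.6387


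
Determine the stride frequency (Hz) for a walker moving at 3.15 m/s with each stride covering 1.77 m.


f = v / stride_length
f = 3.15 / 1.77
f = 1.7797


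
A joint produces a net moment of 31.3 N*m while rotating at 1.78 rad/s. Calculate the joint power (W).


P = M * omega
P = 31.3 * 1.78
P = 55.7140


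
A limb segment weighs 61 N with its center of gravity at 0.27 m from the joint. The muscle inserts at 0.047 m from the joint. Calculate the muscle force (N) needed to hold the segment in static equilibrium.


F_muscle = W * d_load / d_muscle
F_muscle = 61 * 0.27 / 0.047
Numerator = 16.4700
F_muscle = 350.4255


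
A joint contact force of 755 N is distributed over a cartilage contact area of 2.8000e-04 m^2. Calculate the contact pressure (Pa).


P = F / A
P = 755 / 2.8000e-04
P = 2.6964e+06


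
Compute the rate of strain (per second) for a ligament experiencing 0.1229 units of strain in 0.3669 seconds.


strain_rate = delta_strain / delta_t
strain_rate = 0.1229 / 0.3669
strain_rate = 0.3350


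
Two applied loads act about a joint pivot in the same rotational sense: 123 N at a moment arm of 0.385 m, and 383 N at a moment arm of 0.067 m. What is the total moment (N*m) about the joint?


M = F1 * d1 + F2 * d2
M = 123 * 0.385 + 383 * 0.067
M = 47.3550 + 25.6610
M = 73.0160


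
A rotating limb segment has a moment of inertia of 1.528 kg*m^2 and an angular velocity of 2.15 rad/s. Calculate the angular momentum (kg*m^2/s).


L = I * omega
L = 1.528 * 2.15
L = 3.2852


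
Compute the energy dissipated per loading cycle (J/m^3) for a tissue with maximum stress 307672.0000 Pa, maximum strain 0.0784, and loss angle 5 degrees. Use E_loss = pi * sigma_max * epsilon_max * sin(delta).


E_loss = pi * sigma_max * epsilon_max * sin(delta)
delta = 5 deg = 0.0873 rad
sin(delta) = 0.0872
E_loss = pi * 307672.0000 * 0.0784 * 0.0872
E_loss = 6604.6517


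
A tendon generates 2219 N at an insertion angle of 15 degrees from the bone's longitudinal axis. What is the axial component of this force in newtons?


F_eff = F_tendon * cos(theta)
theta = 15 deg = 0.2618 rad
cos(theta) = 0.9659
F_eff = 2219 * 0.9659
F_eff = 2143.3894


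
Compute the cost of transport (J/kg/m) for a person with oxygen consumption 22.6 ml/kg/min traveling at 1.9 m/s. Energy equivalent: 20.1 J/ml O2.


Power per kg = VO2 * 20.1 / 60
Power per kg = 22.6 * 20.1 / 60 = 7.5710 W/kg
Cost = power_per_kg / speed
Cost = 7.5710 / 1.9
Cost = 3.9847


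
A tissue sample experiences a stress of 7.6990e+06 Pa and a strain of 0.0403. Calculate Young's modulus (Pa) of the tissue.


E = stress / strain
E = 7.6990e+06 / 0.0403
E = 1.9104e+08


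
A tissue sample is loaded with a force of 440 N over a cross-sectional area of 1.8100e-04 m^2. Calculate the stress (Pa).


stress = F / A
stress = 440 / 1.8100e-04
stress = 2.4309e+06


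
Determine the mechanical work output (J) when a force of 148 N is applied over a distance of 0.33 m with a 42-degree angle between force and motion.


W = F * d * cos(theta)
theta = 42 deg = 0.7330 rad
cos(theta) = 0.7431
W = 148 * 0.33 * 0.7431
W = 36.2952


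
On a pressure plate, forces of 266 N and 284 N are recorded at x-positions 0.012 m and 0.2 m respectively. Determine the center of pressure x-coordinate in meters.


COP_x = (F1*x1 + F2*x2) / (F1 + F2)
COP_x = (266*0.012 + 284*0.2) / (266 + 284)
Numerator = 59.9920
Denominator = 550
COP_x = 0.1091


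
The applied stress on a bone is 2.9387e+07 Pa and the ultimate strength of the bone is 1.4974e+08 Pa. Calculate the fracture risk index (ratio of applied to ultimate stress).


FRI = applied / ultimate
FRI = 2.9387e+07 / 1.4974e+08
FRI = 0.1963


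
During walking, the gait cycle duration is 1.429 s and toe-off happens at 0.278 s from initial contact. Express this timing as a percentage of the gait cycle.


pct = (event_time / cycle_time) * 100
pct = (0.278 / 1.429) * 100
ratio = 0.1945
pct = 19.4542


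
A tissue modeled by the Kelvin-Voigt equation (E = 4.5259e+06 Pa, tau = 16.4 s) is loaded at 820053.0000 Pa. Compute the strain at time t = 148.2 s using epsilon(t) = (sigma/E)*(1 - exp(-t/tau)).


epsilon(t) = (sigma/E) * (1 - exp(-t/tau))
sigma/E = 820053.0000 / 4.5259e+06 = 0.1812
exp(-t/tau) = exp(-148.2 / 16.4) = 1.1898e-04
epsilon = 0.1812 * (1 - 1.1898e-04)
epsilon = 0.1812


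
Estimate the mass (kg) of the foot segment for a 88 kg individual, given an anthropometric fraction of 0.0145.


m_segment = body_mass * fraction
m_segment = 88 * 0.0145
m_segment = 1.2760


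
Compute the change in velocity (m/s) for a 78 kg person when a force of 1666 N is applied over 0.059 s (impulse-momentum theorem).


J = F * dt = 1666 * 0.059 = 98.2940 N*s
delta_v = J / m
delta_v = 98.2940 / 78
delta_v = 1.2602


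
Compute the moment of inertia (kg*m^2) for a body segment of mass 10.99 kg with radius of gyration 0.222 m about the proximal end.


I = m * k^2
I = 10.99 * 0.222^2
k^2 = 0.0493
I = 0.5416


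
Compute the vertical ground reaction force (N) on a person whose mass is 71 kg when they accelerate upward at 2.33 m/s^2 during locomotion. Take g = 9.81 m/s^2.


GRF = m * (g + a)
GRF = 71 * (9.81 + 2.33)
GRF = 71 * 12.1400
GRF = 861.9400


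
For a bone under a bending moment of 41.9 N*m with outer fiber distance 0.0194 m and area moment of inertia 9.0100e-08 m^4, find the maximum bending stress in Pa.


sigma = M * c / I
sigma = 41.9 * 0.0194 / 9.0100e-08
M * c = 0.8129
sigma = 9.0218e+06


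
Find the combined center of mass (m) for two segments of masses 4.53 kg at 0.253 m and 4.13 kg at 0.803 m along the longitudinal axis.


COM = (m1*x1 + m2*x2) / (m1 + m2)
COM = (4.53*0.253 + 4.13*0.803) / (4.53 + 4.13)
Numerator = 4.4625
Denominator = 8.6600
COM = 0.5153


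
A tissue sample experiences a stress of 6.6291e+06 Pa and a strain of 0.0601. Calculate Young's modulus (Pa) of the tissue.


E = stress / strain
E = 6.6291e+06 / 0.0601
E = 1.1030e+08


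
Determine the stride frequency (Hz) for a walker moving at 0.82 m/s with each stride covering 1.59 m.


f = v / stride_length
f = 0.82 / 1.59
f = 0.5157


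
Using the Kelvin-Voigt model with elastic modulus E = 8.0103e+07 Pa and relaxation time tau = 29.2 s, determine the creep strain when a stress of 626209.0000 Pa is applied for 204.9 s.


epsilon(t) = (sigma/E) * (1 - exp(-t/tau))
sigma/E = 626209.0000 / 8.0103e+07 = 0.0078
exp(-t/tau) = exp(-204.9 / 29.2) = 8.9640e-04
epsilon = 0.0078 * (1 - 8.9640e-04)
epsilon = 0.0078


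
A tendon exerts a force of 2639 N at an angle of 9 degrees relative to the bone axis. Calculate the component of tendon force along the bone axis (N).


F_eff = F_tendon * cos(theta)
theta = 9 deg = 0.1571 rad
cos(theta) = 0.9877
F_eff = 2639 * 0.9877
F_eff = 2606.5095


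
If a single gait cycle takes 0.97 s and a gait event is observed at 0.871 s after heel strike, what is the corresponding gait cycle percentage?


pct = (event_time / cycle_time) * 100
pct = (0.871 / 0.97) * 100
ratio = 0.8979
pct = 89.7938


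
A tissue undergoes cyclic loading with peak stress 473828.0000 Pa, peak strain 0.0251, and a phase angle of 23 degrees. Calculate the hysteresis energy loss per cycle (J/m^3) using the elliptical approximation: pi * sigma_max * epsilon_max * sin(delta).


E_loss = pi * sigma_max * epsilon_max * sin(delta)
delta = 23 deg = 0.4014 rad
sin(delta) = 0.3907
E_loss = pi * 473828.0000 * 0.0251 * 0.3907
E_loss = 14598.9737


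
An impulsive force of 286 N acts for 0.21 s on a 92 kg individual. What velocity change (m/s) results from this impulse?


J = F * dt = 286 * 0.21 = 60.0600 N*s
delta_v = J / m
delta_v = 60.0600 / 92
delta_v = 0.6528


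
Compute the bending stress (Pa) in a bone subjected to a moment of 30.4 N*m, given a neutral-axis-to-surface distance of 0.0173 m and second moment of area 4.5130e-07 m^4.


sigma = M * c / I
sigma = 30.4 * 0.0173 / 4.5130e-07
M * c = 0.5259
sigma = 1.1653e+06


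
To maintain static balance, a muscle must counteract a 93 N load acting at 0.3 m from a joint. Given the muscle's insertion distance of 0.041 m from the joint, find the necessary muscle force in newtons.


F_muscle = W * d_load / d_muscle
F_muscle = 93 * 0.3 / 0.041
Numerator = 27.9000
F_muscle = 680.4878


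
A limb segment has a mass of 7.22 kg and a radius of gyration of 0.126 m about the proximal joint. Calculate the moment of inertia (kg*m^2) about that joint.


I = m * k^2
I = 7.22 * 0.126^2
k^2 = 0.0159
I = 0.1146


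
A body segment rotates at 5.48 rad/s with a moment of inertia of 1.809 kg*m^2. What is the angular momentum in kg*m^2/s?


L = I * omega
L = 1.809 * 5.48
L = 9.9133


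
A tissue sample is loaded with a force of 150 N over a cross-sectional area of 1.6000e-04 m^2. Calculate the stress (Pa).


stress = F / A
stress = 150 / 1.6000e-04
stress = 937500.0000


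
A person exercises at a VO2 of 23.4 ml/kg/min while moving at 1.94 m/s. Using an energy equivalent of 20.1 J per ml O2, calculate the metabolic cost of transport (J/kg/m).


Power per kg = VO2 * 20.1 / 60
Power per kg = 23.4 * 20.1 / 60 = 7.8390 W/kg
Cost = power_per_kg / speed
Cost = 7.8390 / 1.94
Cost = 4.0407


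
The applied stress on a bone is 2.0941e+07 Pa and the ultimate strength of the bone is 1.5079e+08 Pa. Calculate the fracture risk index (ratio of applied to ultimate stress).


FRI = applied / ultimate
FRI = 2.0941e+07 / 1.5079e+08
FRI = 0.1389


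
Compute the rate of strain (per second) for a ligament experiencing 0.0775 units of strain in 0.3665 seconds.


strain_rate = delta_strain / delta_t
strain_rate = 0.0775 / 0.3665
strain_rate = 0.2115


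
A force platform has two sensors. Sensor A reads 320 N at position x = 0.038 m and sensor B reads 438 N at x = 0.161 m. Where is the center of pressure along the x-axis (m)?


COP_x = (F1*x1 + F2*x2) / (F1 + F2)
COP_x = (320*0.038 + 438*0.161) / (320 + 438)
Numerator = 82.6780
Denominator = 758
COP_x = 0.1091
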